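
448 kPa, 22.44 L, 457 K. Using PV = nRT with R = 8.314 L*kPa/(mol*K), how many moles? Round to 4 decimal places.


PV = nRT, solve for n = PV / (RT).
PV = 448 * 22.44 = 10053.12
RT = 8.314 * 457 = 3799.498
n = 10053.12 / 3799.498
n = 2.64590743 mol, rounded to 4 dp:

2.6459 mol


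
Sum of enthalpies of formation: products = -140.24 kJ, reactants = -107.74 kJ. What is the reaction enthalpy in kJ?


dH_rxn = sum(dH_f products) - sum(dH_f reactants)
dH_rxn = -140.24 - (-107.74)
dH_rxn = -32.5 kJ:

-32.50 kJ


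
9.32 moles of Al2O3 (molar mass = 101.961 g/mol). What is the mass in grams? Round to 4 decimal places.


mass = n * M
mass = 9.32 * 101.961
mass = 950.27652 g, rounded to 4 dp:

950.2765 g


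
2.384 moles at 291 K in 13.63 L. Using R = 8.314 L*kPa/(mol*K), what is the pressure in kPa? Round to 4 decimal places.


PV = nRT, solve for P = nRT / V.
nRT = 2.384 * 8.314 * 291 = 5767.7876
P = 5767.7876 / 13.63
P = 423.16856933 kPa, rounded to 4 dp:

423.1686 kPa


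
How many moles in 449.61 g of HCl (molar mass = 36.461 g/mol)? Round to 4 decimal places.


n = mass / M
n = 449.61 / 36.461
n = 12.33125806 mol, rounded to 4 dp:

12.3313 mol


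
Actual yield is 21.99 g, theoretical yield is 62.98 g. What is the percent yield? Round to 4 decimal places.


% yield = 100 * actual / theoretical
% yield = 100 * 21.99 / 62.98
% yield = 34.9158463 %, rounded to 4 dp:

34.9158 %


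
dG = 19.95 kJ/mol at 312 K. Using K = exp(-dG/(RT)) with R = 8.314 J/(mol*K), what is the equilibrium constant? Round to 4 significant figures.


dG is in kJ/mol; multiply by 1000 to match R in J/(mol*K).
RT = 8.314 * 312 = 2593.968 J/mol
exponent = -dG*1000 / (RT) = -(19.95*1000) / 2593.968 = -7.69091986
K = exp(-7.69091986)
K = 0.00045695764, rounded to 4 significant figures:

0.0004570


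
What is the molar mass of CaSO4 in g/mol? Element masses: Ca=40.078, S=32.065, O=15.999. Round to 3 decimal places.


M = sum(count * atomic_mass) over atoms.
M = 1*40.078 + 1*32.065 + 4*15.999
M = 40.078 + 32.065 + 63.996
M = 136.139 g/mol, rounded to 3 dp:

136.139 g/mol


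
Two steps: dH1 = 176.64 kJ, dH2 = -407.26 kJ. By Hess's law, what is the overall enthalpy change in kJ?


Hess's law: enthalpy is a state function, so add the step enthalpies.
dH_total = dH1 + dH2 = 176.64 + (-407.26)
dH_total = -230.62 kJ:

-230.62 kJ


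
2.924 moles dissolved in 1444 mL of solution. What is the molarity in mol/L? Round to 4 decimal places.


Convert volume to liters: V_L = V_mL / 1000.
V_L = 1444 / 1000 = 1.444 L
M = n / V_L = 2.924 / 1.444
M = 2.02493075 mol/L, rounded to 4 dp:

2.0249 mol/L


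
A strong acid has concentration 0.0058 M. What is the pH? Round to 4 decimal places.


A strong acid dissociates completely, so [H+] equals the given concentration.
pH = -log10([H+]) = -log10(0.0058)
pH = 2.23657201, rounded to 4 dp:

2.2366


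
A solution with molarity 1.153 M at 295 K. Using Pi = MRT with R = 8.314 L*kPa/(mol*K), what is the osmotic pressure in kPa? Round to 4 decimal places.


Osmotic pressure (van't Hoff): Pi = M*R*T.
RT = 8.314 * 295 = 2452.63
Pi = 1.153 * 2452.63
Pi = 2827.88239 kPa, rounded to 4 dp:

2827.8824 kPa


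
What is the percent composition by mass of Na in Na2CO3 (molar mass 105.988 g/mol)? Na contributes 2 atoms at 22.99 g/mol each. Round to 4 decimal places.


pct = 100 * (n_elem * M_elem) / M_total
mass_contribution = 2 * 22.99 = 45.98 g/mol
pct = 100 * 45.98 / 105.988
pct = 43.38226969 %, rounded to 4 dp:

43.3823 %


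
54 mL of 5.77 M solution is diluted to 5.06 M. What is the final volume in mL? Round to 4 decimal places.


Dilution: M1*V1 = M2*V2, solve for V2.
V2 = M1*V1 / M2
V2 = 5.77 * 54 / 5.06
V2 = 311.58 / 5.06
V2 = 61.5770751 mL, rounded to 4 dp:

61.5771 mL


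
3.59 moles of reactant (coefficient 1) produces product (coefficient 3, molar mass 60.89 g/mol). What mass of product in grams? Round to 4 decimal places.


Use the coefficient ratio to convert reactant moles to product moles, then multiply by the product's molar mass.
moles_P = moles_R * (coeff_P / coeff_R) = 3.59 * (3/1) = 10.77
mass_P = moles_P * M_P = 10.77 * 60.89
mass_P = 655.7853 g, rounded to 4 dp:

655.7853 g


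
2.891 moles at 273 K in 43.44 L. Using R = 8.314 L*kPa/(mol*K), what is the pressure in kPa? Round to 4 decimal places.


PV = nRT, solve for P = nRT / V.
nRT = 2.891 * 8.314 * 273 = 6561.7663
P = 6561.7663 / 43.44
P = 151.05355203 kPa, rounded to 4 dp:

151.0536 kPa


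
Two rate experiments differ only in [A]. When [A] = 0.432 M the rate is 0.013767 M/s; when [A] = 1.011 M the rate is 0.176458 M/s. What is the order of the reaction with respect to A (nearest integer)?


Rate is proportional to [A]^n, so rate2/rate1 = ([A]2/[A]1)^n. Take logs to solve for n.
rate2/rate1 = 0.176458 / 0.013767 = 12.8175
[A]2/[A]1 = 1.011 / 0.432 = 2.3403
n = ln(12.8175) / ln(2.3403) = 3.0
Nearest integer order:

3


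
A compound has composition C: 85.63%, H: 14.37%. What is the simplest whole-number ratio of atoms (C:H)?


Assume 100 g of compound, divide each mass% by atomic mass to get moles, then normalize by the smallest to get a raw atom ratio.
Moles per 100 g: C: 85.63/12.011 = 7.1293, H: 14.37/1.008 = 14.256
Raw ratio (divide by min = 7.1293): C: 1.0, H: 2.0
Multiply by 1 to clear fractions: C: 1.0 ~= 1, H: 2.0 ~= 2
Reduce by GCD to get the simplest whole-number ratio:

1:2


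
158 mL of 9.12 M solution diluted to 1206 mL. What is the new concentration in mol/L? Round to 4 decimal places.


Dilution: M1*V1 = M2*V2, solve for M2.
M2 = M1*V1 / V2
M2 = 9.12 * 158 / 1206
M2 = 1440.96 / 1206
M2 = 1.19482587 mol/L, rounded to 4 dp:

1.1948 mol/L


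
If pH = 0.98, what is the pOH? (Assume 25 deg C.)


At 25 deg C, pH + pOH = 14.
pOH = 14 - pH = 14 - 0.98
pOH = 13.02:

13.02


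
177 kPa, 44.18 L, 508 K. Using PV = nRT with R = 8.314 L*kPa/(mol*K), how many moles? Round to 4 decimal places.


PV = nRT, solve for n = PV / (RT).
PV = 177 * 44.18 = 7819.86
RT = 8.314 * 508 = 4223.512
n = 7819.86 / 4223.512
n = 1.85150652 mol, rounded to 4 dp:

1.8515 mol


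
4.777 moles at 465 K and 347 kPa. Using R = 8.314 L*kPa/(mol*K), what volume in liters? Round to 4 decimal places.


PV = nRT, solve for V = nRT / P.
nRT = 4.777 * 8.314 * 465 = 18467.9298
V = 18467.9298 / 347
V = 53.22169971 L, rounded to 4 dp:

53.2217 L


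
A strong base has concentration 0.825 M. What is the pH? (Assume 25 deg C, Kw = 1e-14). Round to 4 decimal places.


A strong base dissociates completely, so [OH-] equals the given concentration.
pOH = -log10([OH-]) = -log10(0.825) = 0.083546
pH = 14 - pOH = 14 - 0.083546
pH = 13.916454, rounded to 4 dp:

13.9165


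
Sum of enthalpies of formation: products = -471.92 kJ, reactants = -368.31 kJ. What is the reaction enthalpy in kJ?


dH_rxn = sum(dH_f products) - sum(dH_f reactants)
dH_rxn = -471.92 - (-368.31)
dH_rxn = -103.61 kJ:

-103.61 kJ


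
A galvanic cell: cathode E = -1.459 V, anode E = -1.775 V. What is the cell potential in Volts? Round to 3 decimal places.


Standard cell potential: E_cell = E_cathode - E_anode.
E_cell = -1.459 - (-1.775)
E_cell = 0.316 V, rounded to 3 dp:

0.316 V


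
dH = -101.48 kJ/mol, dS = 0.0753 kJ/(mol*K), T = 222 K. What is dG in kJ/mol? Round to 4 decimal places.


Gibbs: dG = dH - T*dS (consistent units, dS already in kJ/(mol*K)).
T*dS = 222 * 0.0753 = 16.7166
dG = -101.48 - (16.7166)
dG = -118.1966 kJ/mol, rounded to 4 dp:

-118.1966 kJ/mol


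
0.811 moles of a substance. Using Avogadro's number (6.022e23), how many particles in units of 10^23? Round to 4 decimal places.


N = n * NA, then divide by 1e23 for the requested units.
N / 1e23 = n * 6.022
N / 1e23 = 0.811 * 6.022
N / 1e23 = 4.883842, rounded to 4 dp:

4.8838


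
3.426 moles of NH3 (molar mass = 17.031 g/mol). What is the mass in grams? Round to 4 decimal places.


mass = n * M
mass = 3.426 * 17.031
mass = 58.348206 g, rounded to 4 dp:

58.3482 g


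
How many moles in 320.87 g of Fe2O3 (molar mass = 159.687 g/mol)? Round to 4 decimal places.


n = mass / M
n = 320.87 / 159.687
n = 2.00936833 mol, rounded to 4 dp:

2.0094 mol


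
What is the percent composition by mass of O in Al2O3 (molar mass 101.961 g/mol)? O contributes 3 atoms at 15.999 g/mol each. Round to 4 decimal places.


pct = 100 * (n_elem * M_elem) / M_total
mass_contribution = 3 * 15.999 = 47.997 g/mol
pct = 100 * 47.997 / 101.961
pct = 47.07388119 %, rounded to 4 dp:

47.0739 %


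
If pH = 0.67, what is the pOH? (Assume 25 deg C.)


At 25 deg C, pH + pOH = 14.
pOH = 14 - pH = 14 - 0.67
pOH = 13.33:

13.33


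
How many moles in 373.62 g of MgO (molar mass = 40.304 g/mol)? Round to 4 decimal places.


n = mass / M
n = 373.62 / 40.304
n = 9.27004764 mol, rounded to 4 dp:

9.2700 mol


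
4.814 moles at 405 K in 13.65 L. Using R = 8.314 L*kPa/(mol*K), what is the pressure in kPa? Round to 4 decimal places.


PV = nRT, solve for P = nRT / V.
nRT = 4.814 * 8.314 * 405 = 16209.5564
P = 16209.5564 / 13.65
P = 1187.51328938 kPa, rounded to 4 dp:

1187.5133 kPa


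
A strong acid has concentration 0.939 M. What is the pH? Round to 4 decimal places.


A strong acid dissociates completely, so [H+] equals the given concentration.
pH = -log10([H+]) = -log10(0.939)
pH = 0.02733441, rounded to 4 dp:

0.0273


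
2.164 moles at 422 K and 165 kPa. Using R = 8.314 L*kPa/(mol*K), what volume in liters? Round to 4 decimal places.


PV = nRT, solve for V = nRT / P.
nRT = 2.164 * 8.314 * 422 = 7592.4113
V = 7592.4113 / 165
V = 46.01461394 L, rounded to 4 dp:

46.0146 L


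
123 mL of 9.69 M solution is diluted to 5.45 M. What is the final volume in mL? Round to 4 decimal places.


Dilution: M1*V1 = M2*V2, solve for V2.
V2 = M1*V1 / M2
V2 = 9.69 * 123 / 5.45
V2 = 1191.87 / 5.45
V2 = 218.69174312 mL, rounded to 4 dp:

218.6917 mL


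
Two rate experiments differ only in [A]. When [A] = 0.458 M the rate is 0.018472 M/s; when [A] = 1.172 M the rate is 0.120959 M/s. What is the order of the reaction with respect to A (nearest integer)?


Rate is proportional to [A]^n, so rate2/rate1 = ([A]2/[A]1)^n. Take logs to solve for n.
rate2/rate1 = 0.120959 / 0.018472 = 6.5482
[A]2/[A]1 = 1.172 / 0.458 = 2.559
n = ln(6.5482) / ln(2.559) = 2.0
Nearest integer order:

2


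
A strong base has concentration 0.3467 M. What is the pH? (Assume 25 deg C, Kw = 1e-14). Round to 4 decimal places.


A strong base dissociates completely, so [OH-] equals the given concentration.
pOH = -log10([OH-]) = -log10(0.3467) = 0.460046
pH = 14 - pOH = 14 - 0.460046
pH = 13.539954, rounded to 4 dp:

13.5400


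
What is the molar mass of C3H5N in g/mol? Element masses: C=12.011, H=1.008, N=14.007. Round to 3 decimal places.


M = sum(count * atomic_mass) over atoms.
M = 3*12.011 + 5*1.008 + 1*14.007
M = 36.033 + 5.04 + 14.007
M = 55.08 g/mol, rounded to 3 dp:

55.080 g/mol


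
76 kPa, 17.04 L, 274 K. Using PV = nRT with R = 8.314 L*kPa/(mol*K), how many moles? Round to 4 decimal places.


PV = nRT, solve for n = PV / (RT).
PV = 76 * 17.04 = 1295.04
RT = 8.314 * 274 = 2278.036
n = 1295.04 / 2278.036
n = 0.5684897 mol, rounded to 4 dp:

0.5685 mol


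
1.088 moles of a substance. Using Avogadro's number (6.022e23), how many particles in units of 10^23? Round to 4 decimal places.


N = n * NA, then divide by 1e23 for the requested units.
N / 1e23 = n * 6.022
N / 1e23 = 1.088 * 6.022
N / 1e23 = 6.551936, rounded to 4 dp:

6.5519


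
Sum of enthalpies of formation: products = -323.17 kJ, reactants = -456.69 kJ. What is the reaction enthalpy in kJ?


dH_rxn = sum(dH_f products) - sum(dH_f reactants)
dH_rxn = -323.17 - (-456.69)
dH_rxn = 133.52 kJ:

133.52 kJ


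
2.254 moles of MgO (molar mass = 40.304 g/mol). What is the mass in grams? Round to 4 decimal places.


mass = n * M
mass = 2.254 * 40.304
mass = 90.845216 g, rounded to 4 dp:

90.8452 g


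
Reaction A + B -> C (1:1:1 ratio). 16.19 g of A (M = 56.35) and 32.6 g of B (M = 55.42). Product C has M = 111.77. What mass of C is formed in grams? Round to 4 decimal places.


Find moles of each reactant; the smaller value is the limiting reagent in a 1:1:1 reaction, so moles_C equals moles of the limiter.
n_A = mass_A / M_A = 16.19 / 56.35 = 0.287311 mol
n_B = mass_B / M_B = 32.6 / 55.42 = 0.588235 mol
Limiting reagent: A (smaller), n_limiting = 0.287311 mol
mass_C = n_limiting * M_C = 0.287311 * 111.77
mass_C = 32.11275047 g, rounded to 4 dp:

32.1128 g


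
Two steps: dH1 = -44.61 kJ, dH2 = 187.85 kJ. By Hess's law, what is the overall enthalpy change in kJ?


Hess's law: enthalpy is a state function, so add the step enthalpies.
dH_total = dH1 + dH2 = -44.61 + (187.85)
dH_total = 143.24 kJ:

143.24 kJ


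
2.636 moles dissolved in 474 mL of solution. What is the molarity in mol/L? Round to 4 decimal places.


Convert volume to liters: V_L = V_mL / 1000.
V_L = 474 / 1000 = 0.474 L
M = n / V_L = 2.636 / 0.474
M = 5.56118143 mol/L, rounded to 4 dp:

5.5612 mol/L


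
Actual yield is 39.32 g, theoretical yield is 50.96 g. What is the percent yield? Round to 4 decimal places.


% yield = 100 * actual / theoretical
% yield = 100 * 39.32 / 50.96
% yield = 77.15855573 %, rounded to 4 dp:

77.1586 %


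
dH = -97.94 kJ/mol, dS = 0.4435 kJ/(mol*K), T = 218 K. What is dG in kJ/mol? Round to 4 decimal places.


Gibbs: dG = dH - T*dS (consistent units, dS already in kJ/(mol*K)).
T*dS = 218 * 0.4435 = 96.683
dG = -97.94 - (96.683)
dG = -194.623 kJ/mol, rounded to 4 dp:

-194.6230 kJ/mol


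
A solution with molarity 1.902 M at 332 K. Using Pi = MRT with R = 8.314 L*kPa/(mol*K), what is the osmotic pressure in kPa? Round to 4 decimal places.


Osmotic pressure (van't Hoff): Pi = M*R*T.
RT = 8.314 * 332 = 2760.248
Pi = 1.902 * 2760.248
Pi = 5249.991696 kPa, rounded to 4 dp:

5249.9917 kPa


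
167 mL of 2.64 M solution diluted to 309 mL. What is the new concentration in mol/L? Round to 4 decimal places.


Dilution: M1*V1 = M2*V2, solve for M2.
M2 = M1*V1 / V2
M2 = 2.64 * 167 / 309
M2 = 440.88 / 309
M2 = 1.42679612 mol/L, rounded to 4 dp:

1.4268 mol/L


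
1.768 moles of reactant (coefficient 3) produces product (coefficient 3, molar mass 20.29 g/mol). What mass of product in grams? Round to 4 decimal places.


Use the coefficient ratio to convert reactant moles to product moles, then multiply by the product's molar mass.
moles_P = moles_R * (coeff_P / coeff_R) = 1.768 * (3/3) = 1.768
mass_P = moles_P * M_P = 1.768 * 20.29
mass_P = 35.87272 g, rounded to 4 dp:

35.8727 g


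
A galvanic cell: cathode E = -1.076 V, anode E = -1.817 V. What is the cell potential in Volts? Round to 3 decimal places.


Standard cell potential: E_cell = E_cathode - E_anode.
E_cell = -1.076 - (-1.817)
E_cell = 0.741 V, rounded to 3 dp:

0.741 V


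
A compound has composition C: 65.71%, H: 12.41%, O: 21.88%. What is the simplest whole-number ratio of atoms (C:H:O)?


Assume 100 g of compound, divide each mass% by atomic mass to get moles, then normalize by the smallest to get a raw atom ratio.
Moles per 100 g: C: 65.71/12.011 = 5.4708, H: 12.41/1.008 = 12.3115, O: 21.88/15.999 = 1.3676
Raw ratio (divide by min = 1.3676): C: 4.0, H: 9.002, O: 1.0
Multiply by 1 to clear fractions: C: 4.0 ~= 4, H: 9.002 ~= 9, O: 1.0 ~= 1
Reduce by GCD to get the simplest whole-number ratio:

4:9:1


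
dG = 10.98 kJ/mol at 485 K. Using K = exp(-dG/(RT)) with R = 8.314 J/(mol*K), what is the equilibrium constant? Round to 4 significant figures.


dG is in kJ/mol; multiply by 1000 to match R in J/(mol*K).
RT = 8.314 * 485 = 4032.29 J/mol
exponent = -dG*1000 / (RT) = -(10.98*1000) / 4032.29 = -2.72301843
K = exp(-2.72301843)
K = 0.065676216, rounded to 4 significant figures:

0.06568


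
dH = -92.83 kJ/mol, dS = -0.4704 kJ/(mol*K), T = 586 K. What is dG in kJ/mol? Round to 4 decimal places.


Gibbs: dG = dH - T*dS (consistent units, dS already in kJ/(mol*K)).
T*dS = 586 * -0.4704 = -275.6544
dG = -92.83 - (-275.6544)
dG = 182.8244 kJ/mol, rounded to 4 dp:

182.8244 kJ/mol


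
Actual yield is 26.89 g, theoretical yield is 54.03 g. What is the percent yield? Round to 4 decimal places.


% yield = 100 * actual / theoretical
% yield = 100 * 26.89 / 54.03
% yield = 49.76864705 %, rounded to 4 dp:

49.7686 %


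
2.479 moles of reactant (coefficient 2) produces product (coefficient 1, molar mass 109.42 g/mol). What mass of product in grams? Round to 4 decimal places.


Use the coefficient ratio to convert reactant moles to product moles, then multiply by the product's molar mass.
moles_P = moles_R * (coeff_P / coeff_R) = 2.479 * (1/2) = 1.2395
mass_P = moles_P * M_P = 1.2395 * 109.42
mass_P = 135.62609 g, rounded to 4 dp:

135.6261 g


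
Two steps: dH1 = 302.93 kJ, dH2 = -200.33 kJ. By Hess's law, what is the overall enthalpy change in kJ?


Hess's law: enthalpy is a state function, so add the step enthalpies.
dH_total = dH1 + dH2 = 302.93 + (-200.33)
dH_total = 102.6 kJ:

102.60 kJ


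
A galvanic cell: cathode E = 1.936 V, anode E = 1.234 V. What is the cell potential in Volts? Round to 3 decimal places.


Standard cell potential: E_cell = E_cathode - E_anode.
E_cell = 1.936 - (1.234)
E_cell = 0.702 V, rounded to 3 dp:

0.702 V


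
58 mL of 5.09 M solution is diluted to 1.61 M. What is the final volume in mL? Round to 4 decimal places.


Dilution: M1*V1 = M2*V2, solve for V2.
V2 = M1*V1 / M2
V2 = 5.09 * 58 / 1.61
V2 = 295.22 / 1.61
V2 = 183.36645963 mL, rounded to 4 dp:

183.3665 mL


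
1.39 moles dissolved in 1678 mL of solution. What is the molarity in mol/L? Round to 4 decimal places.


Convert volume to liters: V_L = V_mL / 1000.
V_L = 1678 / 1000 = 1.678 L
M = n / V_L = 1.39 / 1.678
M = 0.8283671 mol/L, rounded to 4 dp:

0.8284 mol/L


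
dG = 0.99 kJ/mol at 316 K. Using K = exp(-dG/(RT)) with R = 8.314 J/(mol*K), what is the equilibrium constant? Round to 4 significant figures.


dG is in kJ/mol; multiply by 1000 to match R in J/(mol*K).
RT = 8.314 * 316 = 2627.224 J/mol
exponent = -dG*1000 / (RT) = -(0.99*1000) / 2627.224 = -0.3768236
K = exp(-0.3768236)
K = 0.68603708, rounded to 4 significant figures:

0.6860


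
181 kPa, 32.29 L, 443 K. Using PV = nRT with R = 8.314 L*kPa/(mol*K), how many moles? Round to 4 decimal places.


PV = nRT, solve for n = PV / (RT).
PV = 181 * 32.29 = 5844.49
RT = 8.314 * 443 = 3683.102
n = 5844.49 / 3683.102
n = 1.58683903 mol, rounded to 4 dp:

1.5868 mol


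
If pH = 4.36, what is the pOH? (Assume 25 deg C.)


At 25 deg C, pH + pOH = 14.
pOH = 14 - pH = 14 - 4.36
pOH = 9.64:

9.64


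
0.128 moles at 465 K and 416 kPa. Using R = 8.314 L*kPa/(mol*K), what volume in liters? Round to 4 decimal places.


PV = nRT, solve for V = nRT / P.
nRT = 0.128 * 8.314 * 465 = 494.8493
V = 494.8493 / 416
V = 1.18954159 L, rounded to 4 dp:

1.1895 L


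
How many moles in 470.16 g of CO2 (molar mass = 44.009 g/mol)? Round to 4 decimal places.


n = mass / M
n = 470.16 / 44.009
n = 10.68326933 mol, rounded to 4 dp:

10.6833 mol


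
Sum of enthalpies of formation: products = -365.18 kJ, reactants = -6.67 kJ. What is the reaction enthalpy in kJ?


dH_rxn = sum(dH_f products) - sum(dH_f reactants)
dH_rxn = -365.18 - (-6.67)
dH_rxn = -358.51 kJ:

-358.51 kJ


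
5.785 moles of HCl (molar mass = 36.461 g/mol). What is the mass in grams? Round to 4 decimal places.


mass = n * M
mass = 5.785 * 36.461
mass = 210.926885 g, rounded to 4 dp:

210.9269 g


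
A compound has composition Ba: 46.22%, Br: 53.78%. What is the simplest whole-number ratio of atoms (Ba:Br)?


Assume 100 g of compound, divide each mass% by atomic mass to get moles, then normalize by the smallest to get a raw atom ratio.
Moles per 100 g: Ba: 46.22/137.327 = 0.3366, Br: 53.78/79.904 = 0.6731
Raw ratio (divide by min = 0.3366): Ba: 1.0, Br: 2.0
Multiply by 1 to clear fractions: Ba: 1.0 ~= 1, Br: 2.0 ~= 2
Reduce by GCD to get the simplest whole-number ratio:

1:2


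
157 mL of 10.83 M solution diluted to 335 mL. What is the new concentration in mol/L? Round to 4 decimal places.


Dilution: M1*V1 = M2*V2, solve for M2.
M2 = M1*V1 / V2
M2 = 10.83 * 157 / 335
M2 = 1700.31 / 335
M2 = 5.07555224 mol/L, rounded to 4 dp:

5.0756 mol/L


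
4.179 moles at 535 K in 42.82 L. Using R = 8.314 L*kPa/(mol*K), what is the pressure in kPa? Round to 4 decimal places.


PV = nRT, solve for P = nRT / V.
nRT = 4.179 * 8.314 * 535 = 18588.1502
P = 18588.1502 / 42.82
P = 434.09972443 kPa, rounded to 4 dp:

434.0997 kPa


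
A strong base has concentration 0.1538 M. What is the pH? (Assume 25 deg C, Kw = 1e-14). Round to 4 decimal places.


A strong base dissociates completely, so [OH-] equals the given concentration.
pOH = -log10([OH-]) = -log10(0.1538) = 0.813044
pH = 14 - pOH = 14 - 0.813044
pH = 13.186956, rounded to 4 dp:

13.1870


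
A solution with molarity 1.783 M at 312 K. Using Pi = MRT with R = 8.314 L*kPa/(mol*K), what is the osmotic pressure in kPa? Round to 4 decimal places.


Osmotic pressure (van't Hoff): Pi = M*R*T.
RT = 8.314 * 312 = 2593.968
Pi = 1.783 * 2593.968
Pi = 4625.044944 kPa, rounded to 4 dp:

4625.0449 kPa


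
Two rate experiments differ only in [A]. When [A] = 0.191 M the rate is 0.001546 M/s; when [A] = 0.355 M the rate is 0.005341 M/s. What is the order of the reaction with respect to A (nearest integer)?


Rate is proportional to [A]^n, so rate2/rate1 = ([A]2/[A]1)^n. Take logs to solve for n.
rate2/rate1 = 0.005341 / 0.001546 = 3.4547
[A]2/[A]1 = 0.355 / 0.191 = 1.8586
n = ln(3.4547) / ln(1.8586) = 2.0
Nearest integer order:

2


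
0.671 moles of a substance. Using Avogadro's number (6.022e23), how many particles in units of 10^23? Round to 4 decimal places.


N = n * NA, then divide by 1e23 for the requested units.
N / 1e23 = n * 6.022
N / 1e23 = 0.671 * 6.022
N / 1e23 = 4.040762, rounded to 4 dp:

4.0408


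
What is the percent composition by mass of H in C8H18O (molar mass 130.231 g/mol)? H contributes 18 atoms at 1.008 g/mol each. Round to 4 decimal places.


pct = 100 * (n_elem * M_elem) / M_total
mass_contribution = 18 * 1.008 = 18.144 g/mol
pct = 100 * 18.144 / 130.231
pct = 13.93216669 %, rounded to 4 dp:

13.9322 %


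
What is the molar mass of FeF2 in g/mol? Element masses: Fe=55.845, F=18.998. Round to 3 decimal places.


M = sum(count * atomic_mass) over atoms.
M = 1*55.845 + 2*18.998
M = 55.845 + 37.996
M = 93.841 g/mol, rounded to 3 dp:

93.841 g/mol


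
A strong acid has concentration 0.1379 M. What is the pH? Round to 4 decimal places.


A strong acid dissociates completely, so [H+] equals the given concentration.
pH = -log10([H+]) = -log10(0.1379)
pH = 0.86043573, rounded to 4 dp:

0.8604


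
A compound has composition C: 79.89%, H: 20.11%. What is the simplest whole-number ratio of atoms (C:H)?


Assume 100 g of compound, divide each mass% by atomic mass to get moles, then normalize by the smallest to get a raw atom ratio.
Moles per 100 g: C: 79.89/12.011 = 6.6514, H: 20.11/1.008 = 19.9504
Raw ratio (divide by min = 6.6514): C: 1.0, H: 2.999
Multiply by 1 to clear fractions: C: 1.0 ~= 1, H: 2.999 ~= 3
Reduce by GCD to get the simplest whole-number ratio:

1:3


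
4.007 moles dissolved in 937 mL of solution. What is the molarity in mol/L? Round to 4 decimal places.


Convert volume to liters: V_L = V_mL / 1000.
V_L = 937 / 1000 = 0.937 L
M = n / V_L = 4.007 / 0.937
M = 4.27641409 mol/L, rounded to 4 dp:

4.2764 mol/L


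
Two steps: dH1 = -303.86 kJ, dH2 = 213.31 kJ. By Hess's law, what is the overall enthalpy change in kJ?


Hess's law: enthalpy is a state function, so add the step enthalpies.
dH_total = dH1 + dH2 = -303.86 + (213.31)
dH_total = -90.55 kJ:

-90.55 kJ


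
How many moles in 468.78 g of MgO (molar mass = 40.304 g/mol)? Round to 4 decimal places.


n = mass / M
n = 468.78 / 40.304
n = 11.63110361 mol, rounded to 4 dp:

11.6311 mol


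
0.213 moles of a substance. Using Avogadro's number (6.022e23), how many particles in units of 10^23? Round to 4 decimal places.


N = n * NA, then divide by 1e23 for the requested units.
N / 1e23 = n * 6.022
N / 1e23 = 0.213 * 6.022
N / 1e23 = 1.282686, rounded to 4 dp:

1.2827


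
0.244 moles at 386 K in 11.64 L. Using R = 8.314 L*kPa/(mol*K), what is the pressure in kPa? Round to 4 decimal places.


PV = nRT, solve for P = nRT / V.
nRT = 0.244 * 8.314 * 386 = 783.0458
P = 783.0458 / 11.64
P = 67.27197595 kPa, rounded to 4 dp:

67.2720 kPa


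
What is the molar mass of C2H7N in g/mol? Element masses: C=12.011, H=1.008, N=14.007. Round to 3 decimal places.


M = sum(count * atomic_mass) over atoms.
M = 2*12.011 + 7*1.008 + 1*14.007
M = 24.022 + 7.056 + 14.007
M = 45.085 g/mol, rounded to 3 dp:

45.085 g/mol


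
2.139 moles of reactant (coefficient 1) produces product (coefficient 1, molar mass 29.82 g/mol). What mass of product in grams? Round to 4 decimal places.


Use the coefficient ratio to convert reactant moles to product moles, then multiply by the product's molar mass.
moles_P = moles_R * (coeff_P / coeff_R) = 2.139 * (1/1) = 2.139
mass_P = moles_P * M_P = 2.139 * 29.82
mass_P = 63.78498 g, rounded to 4 dp:

63.7850 g


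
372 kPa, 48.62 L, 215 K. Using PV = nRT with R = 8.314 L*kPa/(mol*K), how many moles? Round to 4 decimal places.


PV = nRT, solve for n = PV / (RT).
PV = 372 * 48.62 = 18086.64
RT = 8.314 * 215 = 1787.51
n = 18086.64 / 1787.51
n = 10.11834339 mol, rounded to 4 dp:

10.1183 mol


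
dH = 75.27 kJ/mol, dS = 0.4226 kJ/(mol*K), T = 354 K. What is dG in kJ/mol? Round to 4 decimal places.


Gibbs: dG = dH - T*dS (consistent units, dS already in kJ/(mol*K)).
T*dS = 354 * 0.4226 = 149.6004
dG = 75.27 - (149.6004)
dG = -74.3304 kJ/mol, rounded to 4 dp:

-74.3304 kJ/mol


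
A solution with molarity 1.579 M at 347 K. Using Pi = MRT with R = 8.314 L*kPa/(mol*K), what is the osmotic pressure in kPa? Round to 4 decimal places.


Osmotic pressure (van't Hoff): Pi = M*R*T.
RT = 8.314 * 347 = 2884.958
Pi = 1.579 * 2884.958
Pi = 4555.348682 kPa, rounded to 4 dp:

4555.3487 kPa


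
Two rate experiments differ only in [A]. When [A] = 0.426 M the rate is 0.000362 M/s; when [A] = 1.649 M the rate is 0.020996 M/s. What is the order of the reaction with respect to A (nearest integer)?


Rate is proportional to [A]^n, so rate2/rate1 = ([A]2/[A]1)^n. Take logs to solve for n.
rate2/rate1 = 0.020996 / 0.000362 = 58.0
[A]2/[A]1 = 1.649 / 0.426 = 3.8709
n = ln(58.0) / ln(3.8709) = 3.0
Nearest integer order:

3


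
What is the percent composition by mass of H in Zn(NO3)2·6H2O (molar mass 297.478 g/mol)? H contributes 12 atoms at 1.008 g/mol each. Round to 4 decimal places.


pct = 100 * (n_elem * M_elem) / M_total
mass_contribution = 12 * 1.008 = 12.096 g/mol
pct = 100 * 12.096 / 297.478
pct = 4.06618305 %, rounded to 4 dp:

4.0662 %


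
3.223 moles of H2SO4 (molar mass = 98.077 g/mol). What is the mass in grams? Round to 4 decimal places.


mass = n * M
mass = 3.223 * 98.077
mass = 316.102171 g, rounded to 4 dp:

316.1022 g


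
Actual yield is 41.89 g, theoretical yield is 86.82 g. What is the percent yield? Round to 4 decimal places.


% yield = 100 * actual / theoretical
% yield = 100 * 41.89 / 86.82
% yield = 48.24925132 %, rounded to 4 dp:

48.2493 %


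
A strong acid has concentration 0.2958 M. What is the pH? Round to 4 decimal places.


A strong acid dissociates completely, so [H+] equals the given concentration.
pH = -log10([H+]) = -log10(0.2958)
pH = 0.52900183, rounded to 4 dp:

0.5290


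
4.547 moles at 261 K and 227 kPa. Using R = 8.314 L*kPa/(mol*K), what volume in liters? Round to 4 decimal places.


PV = nRT, solve for V = nRT / P.
nRT = 4.547 * 8.314 * 261 = 9866.7808
V = 9866.7808 / 227
V = 43.46599471 L, rounded to 4 dp:

43.4660 L


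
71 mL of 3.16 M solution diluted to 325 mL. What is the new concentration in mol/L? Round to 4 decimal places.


Dilution: M1*V1 = M2*V2, solve for M2.
M2 = M1*V1 / V2
M2 = 3.16 * 71 / 325
M2 = 224.36 / 325
M2 = 0.69033846 mol/L, rounded to 4 dp:

0.6903 mol/L


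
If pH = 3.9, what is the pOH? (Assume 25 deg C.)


At 25 deg C, pH + pOH = 14.
pOH = 14 - pH = 14 - 3.9
pOH = 10.1:

10.10


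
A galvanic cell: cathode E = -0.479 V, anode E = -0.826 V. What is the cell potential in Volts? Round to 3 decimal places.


Standard cell potential: E_cell = E_cathode - E_anode.
E_cell = -0.479 - (-0.826)
E_cell = 0.347 V, rounded to 3 dp:

0.347 V


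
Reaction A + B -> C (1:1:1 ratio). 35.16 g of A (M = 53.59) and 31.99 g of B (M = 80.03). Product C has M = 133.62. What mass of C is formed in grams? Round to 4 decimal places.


Find moles of each reactant; the smaller value is the limiting reagent in a 1:1:1 reaction, so moles_C equals moles of the limiter.
n_A = mass_A / M_A = 35.16 / 53.59 = 0.656093 mol
n_B = mass_B / M_B = 31.99 / 80.03 = 0.399725 mol
Limiting reagent: B (smaller), n_limiting = 0.399725 mol
mass_C = n_limiting * M_C = 0.399725 * 133.62
mass_C = 53.4112545 g, rounded to 4 dp:

53.4113 g


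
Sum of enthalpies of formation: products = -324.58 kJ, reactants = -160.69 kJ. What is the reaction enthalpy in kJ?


dH_rxn = sum(dH_f products) - sum(dH_f reactants)
dH_rxn = -324.58 - (-160.69)
dH_rxn = -163.89 kJ:

-163.89 kJ


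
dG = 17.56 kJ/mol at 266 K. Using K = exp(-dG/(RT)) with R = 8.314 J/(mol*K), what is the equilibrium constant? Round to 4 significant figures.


dG is in kJ/mol; multiply by 1000 to match R in J/(mol*K).
RT = 8.314 * 266 = 2211.524 J/mol
exponent = -dG*1000 / (RT) = -(17.56*1000) / 2211.524 = -7.94022584
K = exp(-7.94022584)
K = 0.00035612604, rounded to 4 significant figures:

0.0003561


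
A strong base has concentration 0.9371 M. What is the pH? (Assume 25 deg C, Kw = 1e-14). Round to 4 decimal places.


A strong base dissociates completely, so [OH-] equals the given concentration.
pOH = -log10([OH-]) = -log10(0.9371) = 0.028214
pH = 14 - pOH = 14 - 0.028214
pH = 13.971786, rounded to 4 dp:

13.9718


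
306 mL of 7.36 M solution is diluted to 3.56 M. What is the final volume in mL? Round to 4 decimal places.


Dilution: M1*V1 = M2*V2, solve for V2.
V2 = M1*V1 / M2
V2 = 7.36 * 306 / 3.56
V2 = 2252.16 / 3.56
V2 = 632.62921348 mL, rounded to 4 dp:

632.6292 mL


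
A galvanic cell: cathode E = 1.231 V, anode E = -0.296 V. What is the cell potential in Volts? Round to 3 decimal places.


Standard cell potential: E_cell = E_cathode - E_anode.
E_cell = 1.231 - (-0.296)
E_cell = 1.527 V, rounded to 3 dp:

1.527 V


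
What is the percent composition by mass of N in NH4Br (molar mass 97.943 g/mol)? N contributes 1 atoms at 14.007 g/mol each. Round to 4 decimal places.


pct = 100 * (n_elem * M_elem) / M_total
mass_contribution = 1 * 14.007 = 14.007 g/mol
pct = 100 * 14.007 / 97.943
pct = 14.30117517 %, rounded to 4 dp:

14.3012 %


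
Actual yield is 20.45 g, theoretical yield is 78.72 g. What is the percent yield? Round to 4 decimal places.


% yield = 100 * actual / theoretical
% yield = 100 * 20.45 / 78.72
% yield = 25.97815041 %, rounded to 4 dp:

25.9782 %


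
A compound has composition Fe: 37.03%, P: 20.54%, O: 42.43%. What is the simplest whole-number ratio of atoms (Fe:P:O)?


Assume 100 g of compound, divide each mass% by atomic mass to get moles, then normalize by the smallest to get a raw atom ratio.
Moles per 100 g: Fe: 37.03/55.845 = 0.6631, P: 20.54/30.974 = 0.6631, O: 42.43/15.999 = 2.652
Raw ratio (divide by min = 0.6631): Fe: 1.0, P: 1.0, O: 4.0
Multiply by 1 to clear fractions: Fe: 1.0 ~= 1, P: 1.0 ~= 1, O: 4.0 ~= 4
Reduce by GCD to get the simplest whole-number ratio:

1:1:4


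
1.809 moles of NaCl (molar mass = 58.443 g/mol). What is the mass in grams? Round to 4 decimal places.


mass = n * M
mass = 1.809 * 58.443
mass = 105.723387 g, rounded to 4 dp:

105.7234 g


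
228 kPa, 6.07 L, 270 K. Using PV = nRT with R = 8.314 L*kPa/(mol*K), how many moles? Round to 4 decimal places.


PV = nRT, solve for n = PV / (RT).
PV = 228 * 6.07 = 1383.96
RT = 8.314 * 270 = 2244.78
n = 1383.96 / 2244.78
n = 0.61652367 mol, rounded to 4 dp:

0.6165 mol


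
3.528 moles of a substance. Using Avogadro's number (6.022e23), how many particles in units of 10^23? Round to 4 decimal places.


N = n * NA, then divide by 1e23 for the requested units.
N / 1e23 = n * 6.022
N / 1e23 = 3.528 * 6.022
N / 1e23 = 21.245616, rounded to 4 dp:

21.2456


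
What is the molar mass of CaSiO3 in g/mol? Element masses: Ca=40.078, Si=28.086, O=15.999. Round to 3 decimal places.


M = sum(count * atomic_mass) over atoms.
M = 1*40.078 + 1*28.086 + 3*15.999
M = 40.078 + 28.086 + 47.997
M = 116.161 g/mol, rounded to 3 dp:

116.161 g/mol


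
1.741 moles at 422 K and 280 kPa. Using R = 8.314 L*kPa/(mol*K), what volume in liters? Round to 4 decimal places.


PV = nRT, solve for V = nRT / P.
nRT = 1.741 * 8.314 * 422 = 6108.3124
V = 6108.3124 / 280
V = 21.81540143 L, rounded to 4 dp:

21.8154 L


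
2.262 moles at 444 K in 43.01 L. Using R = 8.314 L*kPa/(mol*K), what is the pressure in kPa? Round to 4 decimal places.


PV = nRT, solve for P = nRT / V.
nRT = 2.262 * 8.314 * 444 = 8349.983
P = 8349.983 / 43.01
P = 194.14050221 kPa, rounded to 4 dp:

194.1405 kPa


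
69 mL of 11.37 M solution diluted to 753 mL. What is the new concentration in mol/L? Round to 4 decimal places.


Dilution: M1*V1 = M2*V2, solve for M2.
M2 = M1*V1 / V2
M2 = 11.37 * 69 / 753
M2 = 784.53 / 753
M2 = 1.04187251 mol/L, rounded to 4 dp:

1.0419 mol/L


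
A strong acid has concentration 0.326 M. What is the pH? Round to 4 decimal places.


A strong acid dissociates completely, so [H+] equals the given concentration.
pH = -log10([H+]) = -log10(0.326)
pH = 0.4867824, rounded to 4 dp:

0.4868


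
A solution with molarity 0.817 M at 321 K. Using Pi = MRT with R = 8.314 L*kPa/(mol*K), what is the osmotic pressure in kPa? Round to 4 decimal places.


Osmotic pressure (van't Hoff): Pi = M*R*T.
RT = 8.314 * 321 = 2668.794
Pi = 0.817 * 2668.794
Pi = 2180.404698 kPa, rounded to 4 dp:

2180.4047 kPa


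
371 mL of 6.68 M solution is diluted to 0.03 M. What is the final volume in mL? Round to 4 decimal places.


Dilution: M1*V1 = M2*V2, solve for V2.
V2 = M1*V1 / M2
V2 = 6.68 * 371 / 0.03
V2 = 2478.28 / 0.03
V2 = 82609.33333333 mL, rounded to 4 dp:

82609.3333 mL


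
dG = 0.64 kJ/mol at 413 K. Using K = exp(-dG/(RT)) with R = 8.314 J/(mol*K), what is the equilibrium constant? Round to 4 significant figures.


dG is in kJ/mol; multiply by 1000 to match R in J/(mol*K).
RT = 8.314 * 413 = 3433.682 J/mol
exponent = -dG*1000 / (RT) = -(0.64*1000) / 3433.682 = -0.18638884
K = exp(-0.18638884)
K = 0.82995081, rounded to 4 significant figures:

0.8300


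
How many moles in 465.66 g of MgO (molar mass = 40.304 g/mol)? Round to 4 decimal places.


n = mass / M
n = 465.66 / 40.304
n = 11.55369194 mol, rounded to 4 dp:

11.5537 mol


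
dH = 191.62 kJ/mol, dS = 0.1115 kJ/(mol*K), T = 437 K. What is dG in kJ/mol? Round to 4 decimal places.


Gibbs: dG = dH - T*dS (consistent units, dS already in kJ/(mol*K)).
T*dS = 437 * 0.1115 = 48.7255
dG = 191.62 - (48.7255)
dG = 142.8945 kJ/mol, rounded to 4 dp:

142.8945 kJ/mol


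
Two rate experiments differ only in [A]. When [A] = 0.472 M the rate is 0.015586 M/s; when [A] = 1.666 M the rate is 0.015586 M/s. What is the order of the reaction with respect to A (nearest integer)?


Rate is proportional to [A]^n, so rate2/rate1 = ([A]2/[A]1)^n. Take logs to solve for n.
rate2/rate1 = 0.015586 / 0.015586 = 1.0
[A]2/[A]1 = 1.666 / 0.472 = 3.5297
n = ln(1.0) / ln(3.5297) = 0.0
Nearest integer order:

0


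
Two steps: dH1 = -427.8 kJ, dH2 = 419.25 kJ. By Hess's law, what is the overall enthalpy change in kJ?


Hess's law: enthalpy is a state function, so add the step enthalpies.
dH_total = dH1 + dH2 = -427.8 + (419.25)
dH_total = -8.55 kJ:

-8.55 kJ


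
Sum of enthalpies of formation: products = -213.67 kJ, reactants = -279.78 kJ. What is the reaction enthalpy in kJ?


dH_rxn = sum(dH_f products) - sum(dH_f reactants)
dH_rxn = -213.67 - (-279.78)
dH_rxn = 66.11 kJ:

66.11 kJ


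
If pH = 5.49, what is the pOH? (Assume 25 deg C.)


At 25 deg C, pH + pOH = 14.
pOH = 14 - pH = 14 - 5.49
pOH = 8.51:

8.51


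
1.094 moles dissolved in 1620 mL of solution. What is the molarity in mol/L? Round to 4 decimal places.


Convert volume to liters: V_L = V_mL / 1000.
V_L = 1620 / 1000 = 1.62 L
M = n / V_L = 1.094 / 1.62
M = 0.67530864 mol/L, rounded to 4 dp:

0.6753 mol/L


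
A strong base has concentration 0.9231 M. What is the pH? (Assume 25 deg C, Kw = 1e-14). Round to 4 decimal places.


A strong base dissociates completely, so [OH-] equals the given concentration.
pOH = -log10([OH-]) = -log10(0.9231) = 0.034751
pH = 14 - pOH = 14 - 0.034751
pH = 13.965249, rounded to 4 dp:

13.9652


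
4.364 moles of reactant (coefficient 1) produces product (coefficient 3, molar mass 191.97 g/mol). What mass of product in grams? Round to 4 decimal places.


Use the coefficient ratio to convert reactant moles to product moles, then multiply by the product's molar mass.
moles_P = moles_R * (coeff_P / coeff_R) = 4.364 * (3/1) = 13.092
mass_P = moles_P * M_P = 13.092 * 191.97
mass_P = 2513.27124 g, rounded to 4 dp:

2513.2712 g


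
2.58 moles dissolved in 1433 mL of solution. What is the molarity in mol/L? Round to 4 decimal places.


Convert volume to liters: V_L = V_mL / 1000.
V_L = 1433 / 1000 = 1.433 L
M = n / V_L = 2.58 / 1.433
M = 1.8004187 mol/L, rounded to 4 dp:

1.8004 mol/L


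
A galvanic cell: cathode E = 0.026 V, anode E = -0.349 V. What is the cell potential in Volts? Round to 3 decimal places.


Standard cell potential: E_cell = E_cathode - E_anode.
E_cell = 0.026 - (-0.349)
E_cell = 0.375 V, rounded to 3 dp:

0.375 V


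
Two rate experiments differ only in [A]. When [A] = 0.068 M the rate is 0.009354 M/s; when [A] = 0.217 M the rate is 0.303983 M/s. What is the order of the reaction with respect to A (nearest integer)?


Rate is proportional to [A]^n, so rate2/rate1 = ([A]2/[A]1)^n. Take logs to solve for n.
rate2/rate1 = 0.303983 / 0.009354 = 32.4976
[A]2/[A]1 = 0.217 / 0.068 = 3.1912
n = ln(32.4976) / ln(3.1912) = 3.0
Nearest integer order:

3


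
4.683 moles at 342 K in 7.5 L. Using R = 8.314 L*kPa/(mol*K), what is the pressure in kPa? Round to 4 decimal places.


PV = nRT, solve for P = nRT / V.
nRT = 4.683 * 8.314 * 342 = 13315.586
P = 13315.586 / 7.5
P = 1775.41146667 kPa, rounded to 4 dp:

1775.4115 kPa


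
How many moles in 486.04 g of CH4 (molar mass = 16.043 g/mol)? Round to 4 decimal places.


n = mass / M
n = 486.04 / 16.043
n = 30.29607929 mol, rounded to 4 dp:

30.2961 mol


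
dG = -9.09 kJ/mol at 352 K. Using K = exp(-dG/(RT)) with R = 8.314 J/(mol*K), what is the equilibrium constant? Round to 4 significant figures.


dG is in kJ/mol; multiply by 1000 to match R in J/(mol*K).
RT = 8.314 * 352 = 2926.528 J/mol
exponent = -dG*1000 / (RT) = -(-9.09*1000) / 2926.528 = 3.10606972
K = exp(3.10606972)
K = 22.333096, rounded to 4 significant figures:

22.33


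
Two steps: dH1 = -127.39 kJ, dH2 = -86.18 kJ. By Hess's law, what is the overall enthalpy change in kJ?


Hess's law: enthalpy is a state function, so add the step enthalpies.
dH_total = dH1 + dH2 = -127.39 + (-86.18)
dH_total = -213.57 kJ:

-213.57 kJ


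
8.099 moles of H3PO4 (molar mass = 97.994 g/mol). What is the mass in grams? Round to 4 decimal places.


mass = n * M
mass = 8.099 * 97.994
mass = 793.653406 g, rounded to 4 dp:

793.6534 g


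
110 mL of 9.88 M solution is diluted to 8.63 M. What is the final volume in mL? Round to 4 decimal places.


Dilution: M1*V1 = M2*V2, solve for V2.
V2 = M1*V1 / M2
V2 = 9.88 * 110 / 8.63
V2 = 1086.8 / 8.63
V2 = 125.93279258 mL, rounded to 4 dp:

125.9328 mL
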